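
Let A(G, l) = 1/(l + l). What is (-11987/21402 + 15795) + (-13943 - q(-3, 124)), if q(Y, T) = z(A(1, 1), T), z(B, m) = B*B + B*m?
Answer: 76584485/42804 ≈ 1789.2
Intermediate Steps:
A(G, l) = 1/(2*l)
z(B, m) = B**2 + B*m
q(Y, T) = 1/4 + T/2 (q(Y, T) = ((1/2)/1)*((1/2)/1 + T) = ((1/2)*1)*((1/2)*1 + T) = (1/2 + T)/2 = 1/4 + T/2)
(-11987/21402 + 15795) + (-13943 - q(-3, 124)) = (-11987/21402 + 15795) + (-13943 - (1/4 + (1/2)*124)) = (-11987*1/21402 + 15795) + (-13943 - (1/4 + 62)) = (-11987/21402 + 15795) + (-13943 - 1*249/4) = 338032603/21402 + (-13943 - 249/4) = 338032603/21402 - 56021/4 = 76584485/42804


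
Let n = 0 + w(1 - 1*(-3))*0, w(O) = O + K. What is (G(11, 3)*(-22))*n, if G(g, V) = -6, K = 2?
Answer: 0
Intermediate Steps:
w(O) = 2 + O (w(O) = O + 2 = 2 + O)
n = 0 (n = 0 + (2 + (1 - 1*(-3)))*0 = 0 + (2 + (1 + 3))*0 = 0 + (2 + 4)*0 = 0 + 6*0 = 0 + 0 = 0)
(G(11, 3)*(-22))*n = -6*(-22)*0 = 132*0 = 0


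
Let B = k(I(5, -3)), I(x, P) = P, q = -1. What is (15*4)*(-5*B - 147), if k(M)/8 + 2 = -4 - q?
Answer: 3180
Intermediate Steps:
k(M) = -40 (k(M) = -16 + 8*(-4 - 1*(-1)) = -16 + 8*(-4 + 1) = -16 + 8*(-3) = -16 - 24 = -40)
B = -40
(15*4)*(-5*B - 147) = (15*4)*(-5*(-40) - 147) = 60*(200 - 147) = 60*53 = 3180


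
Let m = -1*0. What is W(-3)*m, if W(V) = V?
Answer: 0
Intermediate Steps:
m = 0
W(-3)*m = -3*0 = 0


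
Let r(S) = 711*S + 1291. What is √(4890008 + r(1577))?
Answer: √6012546 ≈ 2452.1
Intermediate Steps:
r(S) = 1291 + 711*S
√(4890008 + r(1577)) = √(4890008 + (1291 + 711*1577)) = √(4890008 + (1291 + 1121247)) = √(4890008 + 1122538) = √6012546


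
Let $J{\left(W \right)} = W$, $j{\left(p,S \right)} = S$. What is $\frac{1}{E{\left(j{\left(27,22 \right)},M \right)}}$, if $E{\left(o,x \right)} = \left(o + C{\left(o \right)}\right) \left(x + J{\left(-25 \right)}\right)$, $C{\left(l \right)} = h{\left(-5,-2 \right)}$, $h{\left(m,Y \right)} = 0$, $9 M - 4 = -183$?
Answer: $- \frac{9}{8888} \approx -0.0010126$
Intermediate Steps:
$M = - \frac{179}{9}$ ($M = \frac{4}{9} + \frac{1}{9} \left(-183\right) = \frac{4}{9} - \frac{61}{3} = - \frac{179}{9} \approx -19.889$)
$C{\left(l \right)} = 0$
$E{\left(o,x \right)} = o \left(-25 + x\right)$ ($E{\left(o,x \right)} = \left(o + 0\right) \left(x - 25\right) = o \left(-25 + x\right)$)
$\frac{1}{E{\left(j{\left(27,22 \right)},M \right)}} = \frac{1}{22 \left(-25 - \frac{179}{9}\right)} = \frac{1}{22 \left(- \frac{404}{9}\right)} = \frac{1}{- \frac{8888}{9}} = - \frac{9}{8888}$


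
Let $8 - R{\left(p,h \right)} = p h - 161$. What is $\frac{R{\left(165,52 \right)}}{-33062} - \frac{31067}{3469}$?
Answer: $- \frac{997959395}{114692078} \approx -8.7012$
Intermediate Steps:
$R{\left(p,h \right)} = 169 - h p$ ($R{\left(p,h \right)} = 8 - \left(p h - 161\right) = 8 - \left(h p - 161\right) = 8 - \left(-161 + h p\right) = 169 - h p$)
$\frac{R{\left(165,52 \right)}}{-33062} - \frac{31067}{3469} = \frac{169 - 52 \cdot 165}{-33062} - \frac{31067}{3469} = \left(169 - 8580\right) \left(- \frac{1}{33062}\right) - \frac{31067}{3469} = \left(-8411\right) \left(- \frac{1}{33062}\right) - \frac{31067}{3469} = \frac{8411}{33062} - \frac{31067}{3469} = - \frac{997959395}{114692078}$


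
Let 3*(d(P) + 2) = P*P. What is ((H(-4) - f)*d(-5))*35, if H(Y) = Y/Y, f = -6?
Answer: 4655/3 ≈ 1551.7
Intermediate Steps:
d(P) = -2 + P²/3 (d(P) = -2 + (P*P)/3 = -2 + P²/3)
H(Y) = 1
((H(-4) - f)*d(-5))*35 = ((1 - 1*(-6))*(-2 + (⅓)*(-5)²))*35 = ((1 + 6)*(-2 + (⅓)*25))*35 = (7*(-2 + 25/3))*35 = (7*(19/3))*35 = (133/3)*35 = 4655/3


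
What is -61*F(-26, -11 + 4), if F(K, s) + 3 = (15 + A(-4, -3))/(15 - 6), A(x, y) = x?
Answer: 976/9 ≈ 108.44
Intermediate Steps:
F(K, s) = -16/9 (F(K, s) = -3 + (15 - 4)/(15 - 6) = -3 + 11/9 = -16/9)
-61*F(-26, -11 + 4) = -61*(-16/9) = 976/9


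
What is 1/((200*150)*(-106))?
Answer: -1/3180000 ≈ -3.1447e-7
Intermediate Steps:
1/((200*150)*(-106)) = 1/(30000*(-106)) = 1/(-3180000) = -1/3180000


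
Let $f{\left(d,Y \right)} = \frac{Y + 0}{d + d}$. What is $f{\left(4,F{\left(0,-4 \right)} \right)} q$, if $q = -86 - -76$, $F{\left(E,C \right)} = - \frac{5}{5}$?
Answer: $\frac{5}{4} \approx 1.25$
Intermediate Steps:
$F{\left(E,C \right)} = -1$ ($F{\left(E,C \right)} = \left(-5\right) \frac{1}{5} = -1$)
$f{\left(d,Y \right)} = \frac{Y}{2 d}$
$q = -10$ ($q = -86 + 76 = -10$)
$f{\left(4,F{\left(0,-4 \right)} \right)} q = \frac{1}{2} \left(-1\right) \frac{1}{4} \left(-10\right) = \left(- \frac{1}{8}\right) \left(-10\right) = \frac{5}{4}$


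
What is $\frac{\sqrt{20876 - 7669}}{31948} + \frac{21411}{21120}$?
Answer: $\frac{7137}{7040} + \frac{\sqrt{13207}}{31948} \approx 1.0174$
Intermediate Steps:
$\frac{\sqrt{20876 - 7669}}{31948} + \frac{21411}{21120} = \sqrt{13207} \cdot \frac{1}{31948} + 21411 \cdot \frac{1}{21120} = \frac{\sqrt{13207}}{31948} + \frac{7137}{7040} = \frac{7137}{7040} + \frac{\sqrt{13207}}{31948}$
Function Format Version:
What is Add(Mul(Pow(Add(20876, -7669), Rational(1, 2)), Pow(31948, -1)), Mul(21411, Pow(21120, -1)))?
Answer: Add(Rational(7137, 7040), Mul(Rational(1, 31948), Pow(13207, Rational(1, 2)))) ≈ 1.0174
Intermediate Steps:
Add(Mul(Pow(Add(20876, -7669), Rational(1, 2)), Pow(31948, -1)), Mul(21411, Pow(21120, -1))) = Add(Mul(Pow(13207, Rational(1, 2)), Rational(1, 31948)), Mul(21411, Rational(1, 21120))) = Add(Mul(Rational(1, 31948), Pow(13207, Rational(1, 2))), Rational(7137, 7040)) = Add(Rational(7137, 7040), Mul(Rational(1, 31948), Pow(13207, Rational(1, 2))))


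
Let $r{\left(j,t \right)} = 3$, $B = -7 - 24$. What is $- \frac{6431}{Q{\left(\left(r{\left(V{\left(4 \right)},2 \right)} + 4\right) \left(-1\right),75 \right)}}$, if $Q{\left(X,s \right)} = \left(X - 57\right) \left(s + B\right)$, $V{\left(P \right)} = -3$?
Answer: $\frac{6431}{2816} \approx 2.2837$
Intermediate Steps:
$B = -31$ ($B = -7 - 24 = -31$)
$Q{\left(X,s \right)} = \left(-57 + X\right) \left(-31 + s\right)$ ($Q{\left(X,s \right)} = \left(X - 57\right) \left(s - 31\right) = \left(-57 + X\right) \left(-31 + s\right)$)
$- \frac{6431}{Q{\left(\left(r{\left(V{\left(4 \right)},2 \right)} + 4\right) \left(-1\right),75 \right)}} = - \frac{6431}{1767 - 4275 - 31 \left(3 + 4\right) \left(-1\right) + \left(3 + 4\right) \left(-1\right) 75} = - \frac{6431}{1767 - 4275 - 31 \cdot 7 \left(-1\right) + 7 \left(-1\right) 75} = - \frac{6431}{1767 - 4275 - -217 - 525} = - \frac{6431}{1767 - 4275 + 217 - 525} = - \frac{6431}{-2816} = \left(-6431\right) \left(- \frac{1}{2816}\right) = \frac{6431}{2816}$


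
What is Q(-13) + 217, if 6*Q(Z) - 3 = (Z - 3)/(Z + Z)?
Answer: 16973/78 ≈ 217.60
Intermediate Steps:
Q(Z) = 1/2 + (-3 + Z)/(12*Z) (Q(Z) = 1/2 + ((Z - 3)/(Z + Z))/6 = 1/2 + ((-3 + Z)/((2*Z)))/6 = 1/2 + ((-3 + Z)*(1/(2*Z)))/6 = 1/2 + ((-3 + Z)/(2*Z))/6 = 1/2 + (-3 + Z)/(12*Z))
Q(-13) + 217 = (1/12)*(-3 + 7*(-13))/(-13) + 217 = (1/12)*(-1/13)*(-3 - 91) + 217 = (1/12)*(-1/13)*(-94) + 217 = 47/78 + 217 = 16973/78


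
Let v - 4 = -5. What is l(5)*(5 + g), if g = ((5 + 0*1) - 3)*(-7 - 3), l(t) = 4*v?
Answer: 60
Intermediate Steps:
v = -1 (v = 4 - 5 = -1)
l(t) = -4 (l(t) = 4*(-1) = -4)
g = -20 (g = ((5 + 0) - 3)*(-10) = (5 - 3)*(-10) = 2*(-10) = -20)
l(5)*(5 + g) = -4*(5 - 20) = -4*(-15) = 60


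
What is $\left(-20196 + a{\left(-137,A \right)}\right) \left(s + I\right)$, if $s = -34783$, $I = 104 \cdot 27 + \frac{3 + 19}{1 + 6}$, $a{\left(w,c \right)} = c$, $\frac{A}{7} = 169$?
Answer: $\frac{4255166439}{7} \approx 6.0788 \cdot 10^{8}$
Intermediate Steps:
$A = 1183$ ($A = 7 \cdot 169 = 1183$)
$I = \frac{19678}{7}$ ($I = 2808 + \frac{22}{7} = \frac{19678}{7} \approx 2811.1$)
$\left(-20196 + a{\left(-137,A \right)}\right) \left(s + I\right) = \left(-20196 + 1183\right) \left(-34783 + \frac{19678}{7}\right) = \left(-19013\right) \left(- \frac{223803}{7}\right) = \frac{4255166439}{7}$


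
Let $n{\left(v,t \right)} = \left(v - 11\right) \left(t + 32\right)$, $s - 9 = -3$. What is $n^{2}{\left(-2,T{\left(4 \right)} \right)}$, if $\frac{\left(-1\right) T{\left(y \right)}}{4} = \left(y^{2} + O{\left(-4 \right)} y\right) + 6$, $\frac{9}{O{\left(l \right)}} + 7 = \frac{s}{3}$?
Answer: $\frac{3125824}{25} \approx 1.2503 \cdot 10^{5}$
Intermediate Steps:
$s = 6$ ($s = 9 - 3 = 6$)
$O{\left(l \right)} = - \frac{9}{5}$ ($O{\left(l \right)} = \frac{9}{-7 + \frac{6}{3}} = \frac{9}{-7 + 6 \cdot \frac{1}{3}} = \frac{9}{-7 + 2} = \frac{9}{-5} = 9 \left(- \frac{1}{5}\right) = - \frac{9}{5}$)
$T{\left(y \right)} = -24 - 4 y^{2} + \frac{36 y}{5}$ ($T{\left(y \right)} = - 4 \left(\left(y^{2} - \frac{9 y}{5}\right) + 6\right) = - 4 \left(6 + y^{2} - \frac{9 y}{5}\right) = -24 - 4 y^{2} + \frac{36 y}{5}$)
$n{\left(v,t \right)} = \left(-11 + v\right) \left(32 + t\right)$
$n^{2}{\left(-2,T{\left(4 \right)} \right)} = \left(-352 - 11 \left(-24 - 4 \cdot 4^{2} + \frac{36}{5} \cdot 4\right) + 32 \left(-2\right) + \left(-24 - 4 \cdot 4^{2} + \frac{36}{5} \cdot 4\right) \left(-2\right)\right)^{2} = \left(-352 - 11 \left(-24 - 64 + \frac{144}{5}\right) - 64 + \left(-24 - 64 + \frac{144}{5}\right) \left(-2\right)\right)^{2} = \left(-352 - - \frac{3256}{5} - 64 - - \frac{592}{5}\right)^{2} = \left(-352 + \frac{3256}{5} - 64 + \frac{592}{5}\right)^{2} = \left(\frac{1768}{5}\right)^{2} = \frac{3125824}{25}$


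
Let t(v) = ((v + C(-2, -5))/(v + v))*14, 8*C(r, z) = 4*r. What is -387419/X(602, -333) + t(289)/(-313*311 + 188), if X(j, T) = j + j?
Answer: -1208652632041/3756185020 ≈ -321.78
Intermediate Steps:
C(r, z) = r/2 (C(r, z) = (4*r)/8 = r/2)
t(v) = 7*(-1 + v)/v (t(v) = ((v + (1/2)*(-2))/(v + v))*14 = ((v - 1)/((2*v)))*14 = ((-1 + v)*(1/(2*v)))*14 = ((-1 + v)/(2*v))*14 = 7*(-1 + v)/v)
X(j, T) = 2*j
-387419/X(602, -333) + t(289)/(-313*311 + 188) = -387419/(2*602) + (7 - 7/289)/(-313*311 + 188) = -387419/1204 + (7 - 7*1/289)/(-97343 + 188) = -387419*1/1204 + (7 - 7/289)/(-97155) = -387419/1204 + (2016/289)*(-1/97155) = -387419/1204 - 224/3119755 = -1208652632041/3756185020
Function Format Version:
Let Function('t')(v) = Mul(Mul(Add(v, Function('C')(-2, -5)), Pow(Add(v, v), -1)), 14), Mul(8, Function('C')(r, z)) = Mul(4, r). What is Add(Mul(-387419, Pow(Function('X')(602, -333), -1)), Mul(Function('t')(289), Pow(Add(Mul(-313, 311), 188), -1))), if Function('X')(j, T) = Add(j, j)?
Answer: Rational(-1208652632041, 3756185020) ≈ -321.78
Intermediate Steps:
Function('C')(r, z) = Mul(Rational(1, 2), r) (Function('C')(r, z) = Mul(Rational(1, 8), Mul(4, r)) = Mul(Rational(1, 2), r))
Function('t')(v) = Mul(7, Pow(v, -1), Add(-1, v)) (Function('t')(v) = Mul(Mul(Add(v, Mul(Rational(1, 2), -2)), Pow(Add(v, v), -1)), 14) = Mul(Mul(Add(v, -1), Pow(Mul(2, v), -1)), 14) = Mul(Mul(Add(-1, v), Mul(Rational(1, 2), Pow(v, -1))), 14) = Mul(Mul(Rational(1, 2), Pow(v, -1), Add(-1, v)), 14) = Mul(7, Pow(v, -1), Add(-1, v)))
Function('X')(j, T) = Mul(2, j)
Add(Mul(-387419, Pow(Function('X')(602, -333), -1)), Mul(Function('t')(289), Pow(Add(Mul(-313, 311), 188), -1))) = Add(Mul(-387419, Pow(Mul(2, 602), -1)), Mul(Add(7, Mul(-7, Pow(289, -1))), Pow(Add(Mul(-313, 311), 188), -1))) = Add(Mul(-387419, Pow(1204, -1)), Mul(Add(7, Mul(-7, Rational(1, 289))), Pow(Add(-97343, 188), -1))) = Add(Mul(-387419, Rational(1, 1204)), Mul(Add(7, Rational(-7, 289)), Pow(-97155, -1))) = Add(Rational(-387419, 1204), Mul(Rational(2016, 289), Rational(-1, 97155))) = Add(Rational(-387419, 1204), Rational(-224, 3119755)) = Rational(-1208652632041, 3756185020)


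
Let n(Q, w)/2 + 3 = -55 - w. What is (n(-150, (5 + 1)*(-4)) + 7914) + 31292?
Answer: 39138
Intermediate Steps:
n(Q, w) = -116 - 2*w (n(Q, w) = -6 + 2*(-55 - w) = -6 + (-110 - 2*w) = -116 - 2*w)
(n(-150, (5 + 1)*(-4)) + 7914) + 31292 = ((-116 - 2*(5 + 1)*(-4)) + 7914) + 31292 = ((-116 - 12*(-4)) + 7914) + 31292 = ((-116 - 2*(-24)) + 7914) + 31292 = ((-116 + 48) + 7914) + 31292 = (-68 + 7914) + 31292 = 7846 + 31292 = 39138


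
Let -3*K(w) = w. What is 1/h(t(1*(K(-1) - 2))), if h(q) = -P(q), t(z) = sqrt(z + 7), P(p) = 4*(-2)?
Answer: 1/8 ≈ 0.12500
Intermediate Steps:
K(w) = -w/3
P(p) = -8
t(z) = sqrt(7 + z)
h(q) = 8 (h(q) = -1*(-8) = 8)
1/h(t(1*(K(-1) - 2))) = 1/8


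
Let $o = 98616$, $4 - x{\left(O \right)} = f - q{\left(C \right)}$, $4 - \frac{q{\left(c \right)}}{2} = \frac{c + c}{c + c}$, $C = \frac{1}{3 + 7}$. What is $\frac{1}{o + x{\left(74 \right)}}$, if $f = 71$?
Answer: $\frac{1}{98555} \approx 1.0147 \cdot 10^{-5}$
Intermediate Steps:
$C = \frac{1}{10} \approx 0.1$
$q{\left(c \right)} = 6$ ($q{\left(c \right)} = 8 - 2 \frac{c + c}{c + c} = 8 - 2 \frac{2 c}{2 c} = 8 - 2 \cdot 2 c \frac{1}{2 c} = 8 - 2 = 6$)
$x{\left(O \right)} = -61$ ($x{\left(O \right)} = 4 - \left(71 - 6\right) = 4 - 65 = -61$)
$\frac{1}{o + x{\left(74 \right)}} = \frac{1}{98616 - 61} = \frac{1}{98555}$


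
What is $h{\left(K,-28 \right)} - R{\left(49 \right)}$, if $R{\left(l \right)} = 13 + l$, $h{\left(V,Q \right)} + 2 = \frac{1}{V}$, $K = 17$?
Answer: $- \frac{1087}{17} \approx -63.941$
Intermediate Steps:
$h{\left(V,Q \right)} = -2 + \frac{1}{V}$
$h{\left(K,-28 \right)} - R{\left(49 \right)} = \left(-2 + \frac{1}{17}\right) - \left(13 + 49\right) = \left(-2 + \frac{1}{17}\right) - 62 = - \frac{33}{17} - 62 = - \frac{1087}{17}$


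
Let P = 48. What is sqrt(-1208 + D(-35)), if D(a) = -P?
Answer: 2*I*sqrt(314) ≈ 35.44*I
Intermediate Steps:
D(a) = -48 (D(a) = -1*48 = -48)
sqrt(-1208 + D(-35)) = sqrt(-1208 - 48) = sqrt(-1256) = 2*I*sqrt(314)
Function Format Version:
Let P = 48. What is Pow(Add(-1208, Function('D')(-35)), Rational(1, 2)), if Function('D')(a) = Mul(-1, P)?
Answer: Mul(2, I, Pow(314, Rational(1, 2))) ≈ Mul(35.440, I)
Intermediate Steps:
Function('D')(a) = -48 (Function('D')(a) = Mul(-1, 48) = -48)
Pow(Add(-1208, Function('D')(-35)), Rational(1, 2)) = Pow(Add(-1208, -48), Rational(1, 2)) = Pow(-1256, Rational(1, 2)) = Mul(2, I, Pow(314, Rational(1, 2)))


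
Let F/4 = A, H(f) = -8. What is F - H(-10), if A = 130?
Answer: 528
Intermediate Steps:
F = 520 (F = 4*130 = 520)
F - H(-10) = 520 - 1*(-8) = 520 + 8 = 528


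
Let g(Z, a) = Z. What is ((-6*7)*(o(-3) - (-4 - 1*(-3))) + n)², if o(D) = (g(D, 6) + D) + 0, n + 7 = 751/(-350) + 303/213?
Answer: 25266496443241/617522500 ≈ 40916.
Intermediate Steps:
n = -191921/24850 (n = -7 + (751/(-350) + 303/213) = -7 + (751*(-1/350) + 303*(1/213)) = -7 + (-751/350 + 101/71) = -7 - 17971/24850 = -191921/24850 ≈ -7.7232)
o(D) = 2*D (o(D) = (D + D) + 0 = 2*D + 0 = 2*D)
((-6*7)*(o(-3) - (-4 - 1*(-3))) + n)² = ((-6*7)*(2*(-3) - (-4 - 1*(-3))) - 191921/24850)² = (-42*(-6 - (-4 + 3)) - 191921/24850)² = (-42*(-6 - 1*(-1)) - 191921/24850)² = (-42*(-6 + 1) - 191921/24850)² = (-42*(-5) - 191921/24850)² = (210 - 191921/24850)² = (5026579/24850)² = 25266496443241/617522500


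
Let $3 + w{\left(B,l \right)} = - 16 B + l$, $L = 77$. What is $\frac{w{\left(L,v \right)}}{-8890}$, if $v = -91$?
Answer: $\frac{663}{4445} \approx 0.14916$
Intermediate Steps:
$w{\left(B,l \right)} = -3 + l - 16 B$ ($w{\left(B,l \right)} = -3 - \left(- l + 16 B\right) = -3 + l - 16 B$)
$\frac{w{\left(L,v \right)}}{-8890} = \frac{-3 - 91 - 1232}{-8890} = \left(-3 - 91 - 1232\right) \left(- \frac{1}{8890}\right) = \left(-1326\right) \left(- \frac{1}{8890}\right) = \frac{663}{4445}$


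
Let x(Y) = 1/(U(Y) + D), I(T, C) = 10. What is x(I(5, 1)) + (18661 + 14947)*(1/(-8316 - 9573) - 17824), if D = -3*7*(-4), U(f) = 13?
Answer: -1039454878117223/1735233 ≈ -5.9903e+8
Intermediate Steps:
D = 84 (D = -21*(-4) = 84)
x(Y) = 1/97 (x(Y) = 1/(13 + 84) = 1/97)
x(I(5, 1)) + (18661 + 14947)*(1/(-8316 - 9573) - 17824) = 1/97 + (18661 + 14947)*(1/(-8316 - 9573) - 17824) = 1/97 + 33608*(1/(-17889) - 17824) = 1/97 + 33608*(-1/17889 - 17824) = 1/97 + 33608*(-318853537/17889) = 1/97 - 10716029671496/17889 = -1039454878117223/1735233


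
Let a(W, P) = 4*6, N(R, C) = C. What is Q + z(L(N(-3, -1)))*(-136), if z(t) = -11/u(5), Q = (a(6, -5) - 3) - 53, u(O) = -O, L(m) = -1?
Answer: -1656/5 ≈ -331.20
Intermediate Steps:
a(W, P) = 24
Q = -32 (Q = (24 - 3) - 53 = 21 - 53 = -32)
z(t) = 11/5 (z(t) = -11/((-1*5)) = -11/(-5) = -11*(-⅕) = 11/5)
Q + z(L(N(-3, -1)))*(-136) = -32 + (11/5)*(-136) = -32 - 1496/5 = -1656/5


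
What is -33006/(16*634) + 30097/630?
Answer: 71127547/1597680 ≈ 44.519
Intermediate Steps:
-33006/(16*634) + 30097/630 = -33006/10144 + 30097*(1/630) = -33006*1/10144 + 30097/630 = -16503/5072 + 30097/630 = 71127547/1597680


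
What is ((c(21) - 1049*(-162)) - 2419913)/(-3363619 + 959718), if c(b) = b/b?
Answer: 2249974/2403901 ≈ 0.93597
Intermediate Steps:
c(b) = 1
((c(21) - 1049*(-162)) - 2419913)/(-3363619 + 959718) = ((1 - 1049*(-162)) - 2419913)/(-3363619 + 959718) = ((1 + 169938) - 2419913)/(-2403901) = (169939 - 2419913)*(-1/2403901) = -2249974*(-1/2403901) = 2249974/2403901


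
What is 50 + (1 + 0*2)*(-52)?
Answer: -2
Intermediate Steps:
50 + (1 + 0*2)*(-52) = 50 + (1 + 0)*(-52) = 50 + 1*(-52) = 50 - 52 = -2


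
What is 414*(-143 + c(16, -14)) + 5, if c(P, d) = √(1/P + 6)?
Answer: -59197 + 207*√97/2 ≈ -58178.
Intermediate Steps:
c(P, d) = √(6 + 1/P)
414*(-143 + c(16, -14)) + 5 = 414*(-143 + √(6 + 1/16)) + 5 = 414*(-143 + √(97/16)) + 5 = 414*(-143 + √97/4) + 5 = (-59202 + 207*√97/2) + 5 = -59197 + 207*√97/2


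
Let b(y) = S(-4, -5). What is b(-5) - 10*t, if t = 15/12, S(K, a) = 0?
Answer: -25/2 ≈ -12.500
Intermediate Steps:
b(y) = 0
t = 5/4 (t = 15*(1/12) = 5/4 ≈ 1.2500)
b(-5) - 10*t = 0 - 10*5/4 = 0 - 25/2 = -25/2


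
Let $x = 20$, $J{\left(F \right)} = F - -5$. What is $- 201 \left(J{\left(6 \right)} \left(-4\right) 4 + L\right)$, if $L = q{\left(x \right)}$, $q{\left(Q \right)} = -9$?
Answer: $37185$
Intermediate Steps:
$J{\left(F \right)} = 5 + F$ ($J{\left(F \right)} = F + 5 = 5 + F$)
$L = -9$
$- 201 \left(J{\left(6 \right)} \left(-4\right) 4 + L\right) = - 201 \left(\left(5 + 6\right) \left(-4\right) 4 - 9\right) = - 201 \left(11 \left(-4\right) 4 - 9\right) = - 201 \left(\left(-44\right) 4 - 9\right) = - 201 \left(-176 - 9\right) = \left(-201\right) \left(-185\right) = 37185$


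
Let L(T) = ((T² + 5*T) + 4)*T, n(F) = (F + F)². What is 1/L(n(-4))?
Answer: 1/282880 ≈ 3.5351e-6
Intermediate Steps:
n(F) = 4*F² (n(F) = (2*F)² = 4*F²)
L(T) = T*(4 + T² + 5*T) (L(T) = (4 + T² + 5*T)*T = T*(4 + T² + 5*T))
1/L(n(-4)) = 1/((4*(-4)²)*(4 + (4*(-4)²)² + 5*(4*(-4)²))) = 1/((4*16)*(4 + (4*16)² + 5*(4*16))) = 1/(64*(4 + 64² + 5*64)) = 1/(64*(4 + 4096 + 320)) = 1/(64*4420) = 1/282880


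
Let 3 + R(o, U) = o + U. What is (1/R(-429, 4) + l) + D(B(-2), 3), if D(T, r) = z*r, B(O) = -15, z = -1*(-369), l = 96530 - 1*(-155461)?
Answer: 108325943/428 ≈ 2.5310e+5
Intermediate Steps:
l = 251991 (l = 96530 + 155461 = 251991)
R(o, U) = -3 + U + o (R(o, U) = -3 + (o + U) = -3 + (U + o) = -3 + U + o)
z = 369
D(T, r) = 369*r
(1/R(-429, 4) + l) + D(B(-2), 3) = (1/(-3 + 4 - 429) + 251991) + 369*3 = (1/(-428) + 251991) + 1107 = (-1/428 + 251991) + 1107 = 107852147/428 + 1107 = 108325943/428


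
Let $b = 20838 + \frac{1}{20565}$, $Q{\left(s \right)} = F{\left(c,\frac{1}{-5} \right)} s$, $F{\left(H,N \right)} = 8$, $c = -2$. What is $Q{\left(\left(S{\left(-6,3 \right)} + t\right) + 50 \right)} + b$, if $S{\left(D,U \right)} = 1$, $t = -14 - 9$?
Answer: $\frac{433140031}{20565} \approx 21062.0$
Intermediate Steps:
$t = -23$ ($t = -14 - 9 = -23$)
$Q{\left(s \right)} = 8 s$
$b = \frac{428533471}{20565}$ ($b = 20838 + \frac{1}{20565} = \frac{428533471}{20565} \approx 20838.0$)
$Q{\left(\left(S{\left(-6,3 \right)} + t\right) + 50 \right)} + b = 8 \left(\left(1 - 23\right) + 50\right) + \frac{428533471}{20565} = 8 \left(-22 + 50\right) + \frac{428533471}{20565} = 8 \cdot 28 + \frac{428533471}{20565} = 224 + \frac{428533471}{20565} = \frac{433140031}{20565}$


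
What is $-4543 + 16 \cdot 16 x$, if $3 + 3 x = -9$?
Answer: $-5567$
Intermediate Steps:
$x = -4$ ($x = -1 + \frac{1}{3} \left(-9\right) = -1 - 3 = -4$)
$-4543 + 16 \cdot 16 x = -4543 + 16 \cdot 16 \left(-4\right) = -4543 + 256 \left(-4\right) = -4543 - 1024 = -5567$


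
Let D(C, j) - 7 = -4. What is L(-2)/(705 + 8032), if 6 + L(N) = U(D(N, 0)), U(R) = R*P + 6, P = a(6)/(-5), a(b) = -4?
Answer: 12/43685 ≈ 0.00027469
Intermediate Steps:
D(C, j) = 3 (D(C, j) = 7 - 4 = 3)
P = ⅘ (P = -4/(-5) = -4*(-⅕) = ⅘ ≈ 0.80000)
U(R) = 6 + 4*R/5 (U(R) = R*(⅘) + 6 = 4*R/5 + 6 = 6 + 4*R/5)
L(N) = 12/5 (L(N) = -6 + (6 + (⅘)*3) = -6 + (6 + 12/5) = -6 + 42/5 = 12/5)
L(-2)/(705 + 8032) = 12/(5*(705 + 8032)) = (12/5)/8737 = (12/5)*(1/8737) = 12/43685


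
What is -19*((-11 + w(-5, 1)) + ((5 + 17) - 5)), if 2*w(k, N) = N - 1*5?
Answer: -76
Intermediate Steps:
w(k, N) = -5/2 + N/2 (w(k, N) = (N - 1*5)/2 = (N - 5)/2 = (-5 + N)/2 = -5/2 + N/2)
-19*((-11 + w(-5, 1)) + ((5 + 17) - 5)) = -19*((-11 + (-5/2 + (1/2)*1)) + ((5 + 17) - 5)) = -19*((-11 + (-5/2 + 1/2)) + (22 - 5)) = -19*((-11 - 2) + 17) = -19*(-13 + 17) = -19*4 = -76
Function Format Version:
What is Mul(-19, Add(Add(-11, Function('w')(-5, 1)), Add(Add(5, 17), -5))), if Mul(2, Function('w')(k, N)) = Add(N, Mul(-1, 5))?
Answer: -76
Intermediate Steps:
Function('w')(k, N) = Add(Rational(-5, 2), Mul(Rational(1, 2), N)) (Function('w')(k, N) = Mul(Rational(1, 2), Add(N, Mul(-1, 5))) = Mul(Rational(1, 2), Add(N, -5)) = Mul(Rational(1, 2), Add(-5, N)) = Add(Rational(-5, 2), Mul(Rational(1, 2), N)))
Mul(-19, Add(Add(-11, Function('w')(-5, 1)), Add(Add(5, 17), -5))) = Mul(-19, Add(Add(-11, Add(Rational(-5, 2), Mul(Rational(1, 2), 1))), Add(Add(5, 17), -5))) = Mul(-19, Add(Add(-11, Add(Rational(-5, 2), Rational(1, 2))), Add(22, -5))) = Mul(-19, Add(Add(-11, -2), 17)) = Mul(-19, Add(-13, 17)) = Mul(-19, 4) = -76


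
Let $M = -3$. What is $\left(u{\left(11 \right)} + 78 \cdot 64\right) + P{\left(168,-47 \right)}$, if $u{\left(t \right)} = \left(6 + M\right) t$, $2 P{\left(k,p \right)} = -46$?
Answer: $5002$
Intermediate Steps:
$P{\left(k,p \right)} = -23$ ($P{\left(k,p \right)} = \frac{1}{2} \left(-46\right) = -23$)
$u{\left(t \right)} = 3 t$ ($u{\left(t \right)} = \left(6 - 3\right) t = 3 t$)
$\left(u{\left(11 \right)} + 78 \cdot 64\right) + P{\left(168,-47 \right)} = \left(3 \cdot 11 + 78 \cdot 64\right) - 23 = \left(33 + 4992\right) - 23 = 5025 - 23 = 5002$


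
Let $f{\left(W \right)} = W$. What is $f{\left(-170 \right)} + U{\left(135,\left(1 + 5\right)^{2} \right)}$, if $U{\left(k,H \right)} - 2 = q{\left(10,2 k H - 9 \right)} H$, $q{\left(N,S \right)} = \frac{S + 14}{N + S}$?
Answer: $- \frac{1283028}{9721} \approx -131.99$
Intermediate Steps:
$q{\left(N,S \right)} = \frac{14 + S}{N + S}$
$U{\left(k,H \right)} = 2 + \frac{H \left(5 + 2 H k\right)}{1 + 2 H k}$ ($U{\left(k,H \right)} = 2 + \frac{14 + \left(2 k H - 9\right)}{10 + \left(2 k H - 9\right)} H = 2 + \frac{14 + \left(2 H k - 9\right)}{10 + \left(2 H k - 9\right)} H = 2 + \frac{14 + \left(-9 + 2 H k\right)}{10 + \left(-9 + 2 H k\right)} H = 2 + \frac{5 + 2 H k}{1 + 2 H k} H = 2 + \frac{H \left(5 + 2 H k\right)}{1 + 2 H k}$)
$f{\left(-170 \right)} + U{\left(135,\left(1 + 5\right)^{2} \right)} = -170 + \frac{2 + \left(1 + 5\right)^{2} \left(5 + 2 \left(1 + 5\right)^{2} \cdot 135\right) + 4 \left(1 + 5\right)^{2} \cdot 135}{1 + 2 \left(1 + 5\right)^{2} \cdot 135} = -170 + \frac{2 + 6^{2} \left(5 + 2 \cdot 6^{2} \cdot 135\right) + 4 \cdot 6^{2} \cdot 135}{1 + 2 \cdot 6^{2} \cdot 135} = -170 + \frac{2 + 36 \left(5 + 2 \cdot 36 \cdot 135\right) + 4 \cdot 36 \cdot 135}{1 + 2 \cdot 36 \cdot 135} = -170 + \frac{2 + 36 \left(5 + 9720\right) + 19440}{1 + 9720} = -170 + \frac{2 + 36 \cdot 9725 + 19440}{9721} = -170 + \frac{2 + 350100 + 19440}{9721} = -170 + \frac{1}{9721} \cdot 369542 = -170 + \frac{369542}{9721} = - \frac{1283028}{9721}$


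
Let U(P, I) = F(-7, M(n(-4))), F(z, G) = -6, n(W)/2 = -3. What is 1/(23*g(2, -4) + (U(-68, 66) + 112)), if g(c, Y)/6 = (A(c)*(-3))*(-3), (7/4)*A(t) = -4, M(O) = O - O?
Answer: -7/19130 ≈ -0.00036592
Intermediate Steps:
n(W) = -6 (n(W) = 2*(-3) = -6)
M(O) = 0
A(t) = -16/7 (A(t) = (4/7)*(-4) = -16/7)
g(c, Y) = -864/7 (g(c, Y) = 6*(-16/7*(-3)*(-3)) = 6*((48/7)*(-3)) = 6*(-144/7) = -864/7)
U(P, I) = -6
1/(23*g(2, -4) + (U(-68, 66) + 112)) = 1/(23*(-864/7) + (-6 + 112)) = 1/(-19872/7 + 106) = 1/(-19130/7) = -7/19130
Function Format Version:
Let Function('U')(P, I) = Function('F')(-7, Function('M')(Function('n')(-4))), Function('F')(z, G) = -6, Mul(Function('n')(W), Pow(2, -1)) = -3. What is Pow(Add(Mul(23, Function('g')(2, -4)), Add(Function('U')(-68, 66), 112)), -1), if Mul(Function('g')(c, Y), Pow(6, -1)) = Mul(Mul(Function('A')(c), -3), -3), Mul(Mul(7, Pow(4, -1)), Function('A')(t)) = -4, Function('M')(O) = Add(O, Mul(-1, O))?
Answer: Rational(-7, 19130) ≈ -0.00036592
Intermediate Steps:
Function('n')(W) = -6 (Function('n')(W) = Mul(2, -3) = -6)
Function('M')(O) = 0
Function('A')(t) = Rational(-16, 7) (Function('A')(t) = Mul(Rational(4, 7), -4) = Rational(-16, 7))
Function('g')(c, Y) = Rational(-864, 7) (Function('g')(c, Y) = Mul(6, Mul(Mul(Rational(-16, 7), -3), -3)) = Mul(6, Mul(Rational(48, 7), -3)) = Mul(6, Rational(-144, 7)) = Rational(-864, 7))
Function('U')(P, I) = -6
Pow(Add(Mul(23, Function('g')(2, -4)), Add(Function('U')(-68, 66), 112)), -1) = Pow(Add(Mul(23, Rational(-864, 7)), Add(-6, 112)), -1) = Pow(Add(Rational(-19872, 7), 106), -1) = Pow(Rational(-19130, 7), -1) = Rational(-7, 19130)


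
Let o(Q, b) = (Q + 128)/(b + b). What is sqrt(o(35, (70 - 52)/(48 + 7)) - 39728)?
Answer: I*sqrt(1421243)/6 ≈ 198.69*I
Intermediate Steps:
o(Q, b) = (128 + Q)/(2*b) (o(Q, b) = (128 + Q)/((2*b)) = (128 + Q)*(1/(2*b)) = (128 + Q)/(2*b))
sqrt(o(35, (70 - 52)/(48 + 7)) - 39728) = sqrt((128 + 35)/(2*(((70 - 52)/(48 + 7)))) - 39728) = sqrt((1/2)*163/(18/55) - 39728) = sqrt((1/2)*(55/18)*163 - 39728) = sqrt(8965/36 - 39728) = sqrt(-1421243/36) = I*sqrt(1421243)/6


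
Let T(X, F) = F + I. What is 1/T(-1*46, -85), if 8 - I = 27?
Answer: -1/104 ≈ -0.0096154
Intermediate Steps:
I = -19 (I = 8 - 1*27 = 8 - 27 = -19)
T(X, F) = -19 + F (T(X, F) = F - 19 = -19 + F)
1/T(-1*46, -85) = 1/(-19 - 85) = 1/(-104) = -1/104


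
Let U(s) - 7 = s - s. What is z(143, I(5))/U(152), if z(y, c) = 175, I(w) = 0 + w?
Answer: 25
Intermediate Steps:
I(w) = w
U(s) = 7 (U(s) = 7 + (s - s) = 7 + 0 = 7)
z(143, I(5))/U(152) = 175/7 = 175*(⅐) = 25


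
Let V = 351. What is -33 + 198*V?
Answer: 69465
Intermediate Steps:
-33 + 198*V = -33 + 198*351 = -33 + 69498 = 69465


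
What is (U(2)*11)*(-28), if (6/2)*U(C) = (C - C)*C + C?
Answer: -616/3 ≈ -205.33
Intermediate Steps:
U(C) = C/3 (U(C) = ((C - C)*C + C)/3 = (0*C + C)/3 = (0 + C)/3 = C/3)
(U(2)*11)*(-28) = (((⅓)*2)*11)*(-28) = ((⅔)*11)*(-28) = (22/3)*(-28) = -616/3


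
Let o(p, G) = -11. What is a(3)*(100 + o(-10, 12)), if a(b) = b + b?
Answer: 534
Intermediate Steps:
a(b) = 2*b
a(3)*(100 + o(-10, 12)) = (2*3)*(100 - 11) = 6*89 = 534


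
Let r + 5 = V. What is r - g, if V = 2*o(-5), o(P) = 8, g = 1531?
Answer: -1520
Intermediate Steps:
V = 16 (V = 2*8 = 16)
r = 11 (r = -5 + 16 = 11)
r - g = 11 - 1*1531 = 11 - 1531 = -1520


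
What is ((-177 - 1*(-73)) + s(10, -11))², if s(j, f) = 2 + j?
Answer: 8464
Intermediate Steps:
((-177 - 1*(-73)) + s(10, -11))² = ((-177 - 1*(-73)) + (2 + 10))² = ((-177 + 73) + 12)² = (-104 + 12)² = (-92)² = 8464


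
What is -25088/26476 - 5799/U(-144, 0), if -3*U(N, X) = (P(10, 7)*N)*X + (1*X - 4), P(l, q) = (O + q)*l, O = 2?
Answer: -115175831/26476 ≈ -4350.2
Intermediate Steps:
P(l, q) = l*(2 + q) (P(l, q) = (2 + q)*l = l*(2 + q))
U(N, X) = 4/3 - X/3 - 30*N*X (U(N, X) = -(((10*(2 + 7))*N)*X + (1*X - 4))/3 = -(((10*9)*N)*X + (X - 4))/3 = -((90*N)*X + (-4 + X))/3 = -(90*N*X + (-4 + X))/3 = -(-4 + X + 90*N*X)/3 = 4/3 - X/3 - 30*N*X)
-25088/26476 - 5799/U(-144, 0) = -25088/26476 - 5799/(4/3 - ⅓*0 - 30*(-144)*0) = -25088*1/26476 - 5799/(4/3 + 0 + 0) = -6272/6619 - 5799/4/3 = -6272/6619 - 5799*¾ = -6272/6619 - 17397/4 = -115175831/26476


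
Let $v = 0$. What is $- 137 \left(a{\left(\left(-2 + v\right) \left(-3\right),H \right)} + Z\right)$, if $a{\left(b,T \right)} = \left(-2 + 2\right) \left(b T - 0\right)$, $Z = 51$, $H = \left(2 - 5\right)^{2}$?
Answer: $-6987$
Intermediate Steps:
$H = 9$ ($H = \left(-3\right)^{2} = 9$)
$a{\left(b,T \right)} = 0$ ($a{\left(b,T \right)} = 0 \left(T b + 0\right) = 0 T b = 0$)
$- 137 \left(a{\left(\left(-2 + v\right) \left(-3\right),H \right)} + Z\right) = - 137 \left(0 + 51\right) = \left(-137\right) 51 = -6987$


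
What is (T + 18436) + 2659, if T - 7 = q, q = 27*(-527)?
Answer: 6873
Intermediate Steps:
q = -14229
T = -14222 (T = 7 - 14229 = -14222)
(T + 18436) + 2659 = (-14222 + 18436) + 2659 = 4214 + 2659 = 6873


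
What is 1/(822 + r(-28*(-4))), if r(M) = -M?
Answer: 1/710 ≈ 0.0014085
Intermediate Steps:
1/(822 + r(-28*(-4))) = 1/(822 - (-28)*(-4)) = 1/(822 - 1*112) = 1/(822 - 112) = 1/710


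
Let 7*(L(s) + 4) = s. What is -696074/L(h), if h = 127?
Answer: -4872518/99 ≈ -49217.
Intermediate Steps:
L(s) = -4 + s/7
-696074/L(h) = -696074/(-4 + (⅐)*127) = -696074/(-4 + 127/7) = -696074/99/7 = -696074*7/99 = -4872518/99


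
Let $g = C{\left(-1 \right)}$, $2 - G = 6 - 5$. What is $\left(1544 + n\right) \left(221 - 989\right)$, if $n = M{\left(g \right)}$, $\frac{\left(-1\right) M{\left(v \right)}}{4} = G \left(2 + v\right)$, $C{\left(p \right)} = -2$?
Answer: $-1185792$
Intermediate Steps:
$G = 1$ ($G = 2 - \left(6 - 5\right) = 2 - 1 = 1$)
$g = -2$
$M{\left(v \right)} = -8 - 4 v$ ($M{\left(v \right)} = - 4 \cdot 1 \left(2 + v\right) = - 4 \left(2 + v\right) = -8 - 4 v$)
$n = 0$ ($n = -8 - -8 = -8 + 8 = 0$)
$\left(1544 + n\right) \left(221 - 989\right) = \left(1544 + 0\right) \left(221 - 989\right) = 1544 \left(-768\right) = -1185792$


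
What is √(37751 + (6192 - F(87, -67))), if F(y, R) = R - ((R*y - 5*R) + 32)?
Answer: 2*√9637 ≈ 196.34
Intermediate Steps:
F(y, R) = -32 + 6*R - R*y (F(y, R) = R - ((-5*R + R*y) + 32) = R - (32 - 5*R + R*y) = R + (-32 + 5*R - R*y) = -32 + 6*R - R*y)
√(37751 + (6192 - F(87, -67))) = √(37751 + (6192 - (-32 + 6*(-67) - 1*(-67)*87))) = √(37751 + (6192 - (-32 - 402 + 5829))) = √(37751 + (6192 - 1*5395)) = √(37751 + (6192 - 5395)) = √(37751 + 797) = √38548 = 2*√9637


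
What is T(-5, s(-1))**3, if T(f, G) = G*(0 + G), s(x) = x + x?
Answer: 64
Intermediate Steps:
s(x) = 2*x
T(f, G) = G**2 (T(f, G) = G*G = G**2)
T(-5, s(-1))**3 = ((2*(-1))**2)**3 = ((-2)**2)**3 = 4**3 = 64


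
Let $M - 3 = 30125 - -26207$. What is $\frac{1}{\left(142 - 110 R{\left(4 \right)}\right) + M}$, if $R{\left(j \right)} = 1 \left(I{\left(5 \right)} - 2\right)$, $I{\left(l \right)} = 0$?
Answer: $\frac{1}{56697} \approx 1.7638 \cdot 10^{-5}$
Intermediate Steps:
$M = 56335$ ($M = 3 + \left(30125 - -26207\right) = 3 + \left(30125 + 26207\right) = 3 + 56332 = 56335$)
$R{\left(j \right)} = -2$ ($R{\left(j \right)} = 1 \left(0 - 2\right) = 1 \left(-2\right) = -2$)
$\frac{1}{\left(142 - 110 R{\left(4 \right)}\right) + M} = \frac{1}{\left(142 - -220\right) + 56335} = \frac{1}{\left(142 + 220\right) + 56335} = \frac{1}{362 + 56335} = \frac{1}{56697}$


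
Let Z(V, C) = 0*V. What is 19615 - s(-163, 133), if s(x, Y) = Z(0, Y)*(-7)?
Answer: 19615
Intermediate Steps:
Z(V, C) = 0
s(x, Y) = 0 (s(x, Y) = 0*(-7) = 0)
19615 - s(-163, 133) = 19615 - 1*0 = 19615 + 0 = 19615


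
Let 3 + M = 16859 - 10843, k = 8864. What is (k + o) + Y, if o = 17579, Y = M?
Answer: 32456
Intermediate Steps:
M = 6013 (M = -3 + (16859 - 10843) = -3 + 6016 = 6013)
Y = 6013
(k + o) + Y = (8864 + 17579) + 6013 = 26443 + 6013 = 32456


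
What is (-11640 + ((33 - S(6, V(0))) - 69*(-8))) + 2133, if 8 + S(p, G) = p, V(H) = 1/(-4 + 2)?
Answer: -8920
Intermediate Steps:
V(H) = -½ (V(H) = 1/(-2) = -½)
S(p, G) = -8 + p
(-11640 + ((33 - S(6, V(0))) - 69*(-8))) + 2133 = (-11640 + ((33 - (-8 + 6)) - 69*(-8))) + 2133 = (-11640 + ((33 - 1*(-2)) + 552)) + 2133 = (-11640 + ((33 + 2) + 552)) + 2133 = (-11640 + (35 + 552)) + 2133 = (-11640 + 587) + 2133 = -11053 + 2133 = -8920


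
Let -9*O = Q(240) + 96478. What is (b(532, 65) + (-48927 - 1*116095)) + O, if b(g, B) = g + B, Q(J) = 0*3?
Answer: -1576303/9 ≈ -1.7514e+5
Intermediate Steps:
Q(J) = 0
O = -96478/9 (O = -(0 + 96478)/9 = -⅑*96478 = -96478/9 ≈ -10720.)
b(g, B) = B + g
(b(532, 65) + (-48927 - 1*116095)) + O = ((65 + 532) + (-48927 - 1*116095)) - 96478/9 = (597 + (-48927 - 116095)) - 96478/9 = (597 - 165022) - 96478/9 = -164425 - 96478/9 = -1576303/9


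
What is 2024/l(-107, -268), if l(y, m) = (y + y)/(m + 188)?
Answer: 80960/107 ≈ 756.64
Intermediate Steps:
l(y, m) = 2*y/(188 + m) (l(y, m) = (2*y)/(188 + m) = 2*y/(188 + m))
2024/l(-107, -268) = 2024/((2*(-107)/(188 - 268))) = 2024/((2*(-107)/(-80))) = 2024/((2*(-107)*(-1/80))) = 2024/(107/40) = 2024*(40/107) = 80960/107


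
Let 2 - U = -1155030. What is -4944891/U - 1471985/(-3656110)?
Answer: -1637887565549/422292404552 ≈ -3.8786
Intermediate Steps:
U = 1155032 (U = 2 - 1*(-1155030) = 2 + 1155030 = 1155032)
-4944891/U - 1471985/(-3656110) = -4944891/1155032 - 1471985/(-3656110) = -4944891*1/1155032 - 1471985*(-1/3656110) = -4944891/1155032 + 294397/731222 = -1637887565549/422292404552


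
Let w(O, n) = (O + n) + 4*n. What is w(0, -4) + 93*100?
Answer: 9280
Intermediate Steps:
w(O, n) = O + 5*n
w(0, -4) + 93*100 = (0 + 5*(-4)) + 93*100 = (0 - 20) + 9300 = -20 + 9300 = 9280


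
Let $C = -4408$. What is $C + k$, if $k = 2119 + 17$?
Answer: $-2272$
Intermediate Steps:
$k = 2136$
$C + k = -4408 + 2136 = -2272$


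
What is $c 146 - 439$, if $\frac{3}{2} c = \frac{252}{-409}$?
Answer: $- \frac{204079}{409} \approx -498.97$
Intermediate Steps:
$c = - \frac{168}{409}$ ($c = \frac{2 \frac{252}{-409}}{3} = \frac{2 \cdot 252 \left(- \frac{1}{409}\right)}{3} = \frac{2}{3} \left(- \frac{252}{409}\right) = - \frac{168}{409} \approx -0.41076$)
$c 146 - 439 = \left(- \frac{168}{409}\right) 146 - 439 = - \frac{24528}{409} - 439 = - \frac{204079}{409}$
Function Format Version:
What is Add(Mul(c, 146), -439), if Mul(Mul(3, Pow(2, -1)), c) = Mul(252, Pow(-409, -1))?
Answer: Rational(-204079, 409) ≈ -498.97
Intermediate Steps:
c = Rational(-168, 409) (c = Mul(Rational(2, 3), Mul(252, Pow(-409, -1))) = Mul(Rational(2, 3), Mul(252, Rational(-1, 409))) = Mul(Rational(2, 3), Rational(-252, 409)) = Rational(-168, 409) ≈ -0.41076)
Add(Mul(c, 146), -439) = Add(Mul(Rational(-168, 409), 146), -439) = Add(Rational(-24528, 409), -439) = Rational(-204079, 409)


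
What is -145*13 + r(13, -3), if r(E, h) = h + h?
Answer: -1891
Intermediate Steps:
r(E, h) = 2*h
-145*13 + r(13, -3) = -145*13 + 2*(-3) = -1885 - 6 = -1891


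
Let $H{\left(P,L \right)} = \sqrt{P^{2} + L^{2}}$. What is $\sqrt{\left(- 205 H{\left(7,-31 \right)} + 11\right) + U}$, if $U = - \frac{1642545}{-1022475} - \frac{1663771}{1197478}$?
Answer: $\frac{\sqrt{74737127646552046959430 - 1365877735296997033064500 \sqrt{1010}}}{81626087870} \approx 80.646 i$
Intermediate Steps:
$H{\left(P,L \right)} = \sqrt{L^{2} + P^{2}}$
$U = \frac{17716483219}{81626087870}$ ($U = \left(-1642545\right) \left(- \frac{1}{1022475}\right) - \frac{1663771}{1197478} = \frac{109503}{68165} - \frac{1663771}{1197478} = \frac{17716483219}{81626087870} \approx 0.21704$)
$\sqrt{\left(- 205 H{\left(7,-31 \right)} + 11\right) + U} = \sqrt{\left(- 205 \sqrt{\left(-31\right)^{2} + 7^{2}} + 11\right) + \frac{17716483219}{81626087870}} = \sqrt{\left(- 205 \sqrt{961 + 49} + 11\right) + \frac{17716483219}{81626087870}} = \sqrt{\left(- 205 \sqrt{1010} + 11\right) + \frac{17716483219}{81626087870}} = \sqrt{\left(11 - 205 \sqrt{1010}\right) + \frac{17716483219}{81626087870}} = \sqrt{\frac{915603449789}{81626087870} - 205 \sqrt{1010}}$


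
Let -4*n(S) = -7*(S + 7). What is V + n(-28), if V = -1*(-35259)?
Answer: 140889/4 ≈ 35222.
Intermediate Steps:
n(S) = 49/4 + 7*S/4 (n(S) = -(-7)*(S + 7)/4 = -(-7)*(7 + S)/4 = -(-49 - 7*S)/4 = 49/4 + 7*S/4)
V = 35259
V + n(-28) = 35259 + (49/4 + (7/4)*(-28)) = 35259 + (49/4 - 49) = 35259 - 147/4 = 140889/4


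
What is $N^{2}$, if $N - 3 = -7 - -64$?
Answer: $3600$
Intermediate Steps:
$N = 60$ ($N = 3 - -57 = 3 + \left(-7 + 64\right) = 3 + 57 = 60$)
$N^{2} = 60^{2} = 3600$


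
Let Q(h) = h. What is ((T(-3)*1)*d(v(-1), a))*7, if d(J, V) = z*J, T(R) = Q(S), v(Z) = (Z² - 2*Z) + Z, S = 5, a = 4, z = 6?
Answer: 420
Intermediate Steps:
v(Z) = Z² - Z
T(R) = 5
d(J, V) = 6*J
((T(-3)*1)*d(v(-1), a))*7 = ((5*1)*(6*(-(-1 - 1))))*7 = (5*(6*(-1*(-2))))*7 = (5*(6*2))*7 = (5*12)*7 = 60*7 = 420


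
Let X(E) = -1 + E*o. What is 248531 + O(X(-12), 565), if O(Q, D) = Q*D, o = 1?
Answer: 241186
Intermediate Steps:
X(E) = -1 + E (X(E) = -1 + E*1 = -1 + E)
O(Q, D) = D*Q
248531 + O(X(-12), 565) = 248531 + 565*(-1 - 12) = 248531 + 565*(-13) = 248531 - 7345 = 241186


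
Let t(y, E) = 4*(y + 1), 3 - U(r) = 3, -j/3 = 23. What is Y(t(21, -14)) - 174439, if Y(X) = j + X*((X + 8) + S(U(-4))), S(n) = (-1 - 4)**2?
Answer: -163860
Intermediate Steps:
j = -69 (j = -3*23 = -69)
U(r) = 0 (U(r) = 3 - 1*3 = 3 - 3 = 0)
S(n) = 25 (S(n) = (-5)**2 = 25)
t(y, E) = 4 + 4*y (t(y, E) = 4*(1 + y) = 4 + 4*y)
Y(X) = -69 + X*(33 + X) (Y(X) = -69 + X*((X + 8) + 25) = -69 + X*((8 + X) + 25) = -69 + X*(33 + X))
Y(t(21, -14)) - 174439 = (-69 + (4 + 4*21)**2 + 33*(4 + 4*21)) - 174439 = (-69 + (4 + 84)**2 + 33*(4 + 84)) - 174439 = (-69 + 88**2 + 33*88) - 174439 = (-69 + 7744 + 2904) - 174439 = 10579 - 174439 = -163860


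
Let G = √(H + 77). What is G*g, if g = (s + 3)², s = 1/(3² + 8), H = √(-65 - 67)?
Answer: 2704*√(77 + 2*I*√33)/289 ≈ 82.329 + 6.1083*I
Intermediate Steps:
H = 2*I*√33 (H = √(-132) = 2*I*√33 ≈ 11.489*I)
s = 1/17 (s = 1/(9 + 8) = 1/17 ≈ 0.058824)
g = 2704/289 (g = (1/17 + 3)² = (52/17)² = 2704/289 ≈ 9.3564)
G = √(77 + 2*I*√33) (G = √(2*I*√33 + 77) = √(77 + 2*I*√33) ≈ 8.7992 + 0.65285*I)
G*g = √(77 + 2*I*√33)*(2704/289) = 2704*√(77 + 2*I*√33)/289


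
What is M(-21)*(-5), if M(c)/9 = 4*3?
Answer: -540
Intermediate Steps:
M(c) = 108 (M(c) = 9*(4*3) = 9*12 = 108)
M(-21)*(-5) = 108*(-5) = -540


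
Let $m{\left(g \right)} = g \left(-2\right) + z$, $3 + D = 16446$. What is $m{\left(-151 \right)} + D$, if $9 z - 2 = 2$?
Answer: $\frac{150709}{9} \approx 16745.0$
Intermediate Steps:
$z = \frac{4}{9}$ ($z = \frac{2}{9} + \frac{1}{9} \cdot 2 = \frac{2}{9} + \frac{2}{9} = \frac{4}{9} \approx 0.44444$)
$D = 16443$ ($D = -3 + 16446 = 16443$)
$m{\left(g \right)} = \frac{4}{9} - 2 g$ ($m{\left(g \right)} = g \left(-2\right) + \frac{4}{9} = - 2 g + \frac{4}{9} = \frac{4}{9} - 2 g$)
$m{\left(-151 \right)} + D = \left(\frac{4}{9} - -302\right) + 16443 = \left(\frac{4}{9} + 302\right) + 16443 = \frac{2722}{9} + 16443 = \frac{150709}{9}$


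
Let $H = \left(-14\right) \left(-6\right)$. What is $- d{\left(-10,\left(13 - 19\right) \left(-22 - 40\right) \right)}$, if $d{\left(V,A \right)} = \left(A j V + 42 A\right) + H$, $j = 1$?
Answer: $-11988$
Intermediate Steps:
$H = 84$
$d{\left(V,A \right)} = 84 + 42 A + A V$ ($d{\left(V,A \right)} = \left(A 1 V + 42 A\right) + 84 = \left(A V + 42 A\right) + 84 = \left(42 A + A V\right) + 84 = 84 + 42 A + A V$)
$- d{\left(-10,\left(13 - 19\right) \left(-22 - 40\right) \right)} = - (84 + 42 \left(13 - 19\right) \left(-22 - 40\right) + \left(13 - 19\right) \left(-22 - 40\right) \left(-10\right)) = - (84 + 42 \left(\left(-6\right) \left(-62\right)\right) + \left(-6\right) \left(-62\right) \left(-10\right)) = - (84 + 42 \cdot 372 + 372 \left(-10\right)) = - (84 + 15624 - 3720) = \left(-1\right) 11988 = -11988$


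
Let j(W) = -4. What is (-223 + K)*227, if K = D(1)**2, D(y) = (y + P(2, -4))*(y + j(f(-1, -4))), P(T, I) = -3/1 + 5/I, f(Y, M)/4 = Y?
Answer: -464669/16 ≈ -29042.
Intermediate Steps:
f(Y, M) = 4*Y
P(T, I) = -3 + 5/I (P(T, I) = -3*1 + 5/I = -3 + 5/I)
D(y) = (-4 + y)*(-17/4 + y) (D(y) = (y + (-3 + 5/(-4)))*(y - 4) = (y + (-3 + 5*(-1/4)))*(-4 + y) = (y + (-3 - 5/4))*(-4 + y) = (y - 17/4)*(-4 + y) = (-17/4 + y)*(-4 + y) = (-4 + y)*(-17/4 + y))
K = 1521/16 (K = (17 + 1**2 - 33/4*1)**2 = (17 + 1 - 33/4)**2 = (39/4)**2 = 1521/16 ≈ 95.063)
(-223 + K)*227 = (-223 + 1521/16)*227 = -2047/16*227 = -464669/16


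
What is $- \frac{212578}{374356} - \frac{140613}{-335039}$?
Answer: $- \frac{9291300157}{62711929942} \approx -0.14816$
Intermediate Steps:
$- \frac{212578}{374356} - \frac{140613}{-335039} = \left(-212578\right) \frac{1}{374356} - - \frac{140613}{335039} = - \frac{106289}{187178} + \frac{140613}{335039} = - \frac{9291300157}{62711929942}$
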